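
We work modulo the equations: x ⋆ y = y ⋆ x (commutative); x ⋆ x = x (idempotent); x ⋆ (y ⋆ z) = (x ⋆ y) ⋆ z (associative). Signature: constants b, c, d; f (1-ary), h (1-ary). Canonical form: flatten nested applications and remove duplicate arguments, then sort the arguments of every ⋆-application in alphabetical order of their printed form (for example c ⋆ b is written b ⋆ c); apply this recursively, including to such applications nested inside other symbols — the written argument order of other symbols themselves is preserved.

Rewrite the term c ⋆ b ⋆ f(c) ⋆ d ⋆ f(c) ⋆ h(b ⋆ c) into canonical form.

Idempotence:  drop duplicate f(c)
Order the arguments:  b ⋆ c ⋆ d ⋆ f(c) ⋆ h(b ⋆ c)

Answer: b ⋆ c ⋆ d ⋆ f(c) ⋆ h(b ⋆ c)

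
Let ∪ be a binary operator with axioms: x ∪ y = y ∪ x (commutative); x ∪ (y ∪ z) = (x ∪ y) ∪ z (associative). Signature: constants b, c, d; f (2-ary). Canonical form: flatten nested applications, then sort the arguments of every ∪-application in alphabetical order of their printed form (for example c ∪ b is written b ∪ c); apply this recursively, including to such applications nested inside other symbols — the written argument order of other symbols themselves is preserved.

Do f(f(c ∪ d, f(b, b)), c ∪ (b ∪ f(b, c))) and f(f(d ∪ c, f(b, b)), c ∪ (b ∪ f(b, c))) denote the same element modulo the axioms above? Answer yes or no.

Answer: yes — both canonical forms are f(f(c ∪ d, f(b, b)), b ∪ c ∪ f(b, c))

Derivation:
Left:  f(f(c ∪ d, f(b, b)), c ∪ (b ∪ f(b, c)))
  Descend into:  c ∪ (b ∪ f(b, c))
  Merge nested applications:  c ∪ b ∪ f(b, c)
  Sort:  b ∪ c ∪ f(b, c)
  Reassemble:  f(f(c ∪ d, f(b, b)), b ∪ c ∪ f(b, c))
Right:  f(f(d ∪ c, f(b, b)), c ∪ (b ∪ f(b, c)))
  Work inside:  c ∪ (b ∪ f(b, c))
  Flatten:  c ∪ b ∪ f(b, c)
  Sort:  b ∪ c ∪ f(b, c)
  Rebuild:  f(f(c ∪ d, f(b, b)), b ∪ c ∪ f(b, c))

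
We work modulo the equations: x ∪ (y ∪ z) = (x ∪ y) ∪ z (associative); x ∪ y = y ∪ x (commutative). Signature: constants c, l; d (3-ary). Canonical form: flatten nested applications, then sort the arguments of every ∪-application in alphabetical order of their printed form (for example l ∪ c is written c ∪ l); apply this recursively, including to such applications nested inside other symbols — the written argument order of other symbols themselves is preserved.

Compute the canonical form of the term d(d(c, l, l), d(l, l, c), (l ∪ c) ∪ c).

Work inside:  (l ∪ c) ∪ c
Un-nest:  l ∪ c ∪ c
Sort:  c ∪ c ∪ l
Rebuild:  d(d(c, l, l), d(l, l, c), c ∪ c ∪ l)

Answer: d(d(c, l, l), d(l, l, c), c ∪ c ∪ l)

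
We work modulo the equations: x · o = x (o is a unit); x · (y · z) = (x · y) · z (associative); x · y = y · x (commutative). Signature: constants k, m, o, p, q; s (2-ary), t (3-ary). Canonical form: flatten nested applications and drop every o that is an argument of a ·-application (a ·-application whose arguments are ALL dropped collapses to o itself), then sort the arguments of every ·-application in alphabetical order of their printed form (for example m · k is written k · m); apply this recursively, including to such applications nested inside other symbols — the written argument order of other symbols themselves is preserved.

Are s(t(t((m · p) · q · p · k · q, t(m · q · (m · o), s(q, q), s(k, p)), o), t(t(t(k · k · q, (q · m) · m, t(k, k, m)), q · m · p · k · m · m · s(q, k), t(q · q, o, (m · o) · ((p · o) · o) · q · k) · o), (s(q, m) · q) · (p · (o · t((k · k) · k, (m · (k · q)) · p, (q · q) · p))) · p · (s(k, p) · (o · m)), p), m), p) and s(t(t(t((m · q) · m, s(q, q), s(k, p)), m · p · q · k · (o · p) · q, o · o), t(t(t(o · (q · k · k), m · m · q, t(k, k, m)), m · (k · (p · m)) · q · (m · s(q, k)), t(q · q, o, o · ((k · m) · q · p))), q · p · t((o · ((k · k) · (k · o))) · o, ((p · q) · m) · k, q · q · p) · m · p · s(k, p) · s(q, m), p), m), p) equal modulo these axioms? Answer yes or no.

Answer: no — s(t(t(k · m · p · p · q · q, t(m · m · q, s(q, q), s(k, p)), o), t(t(t(k · k · q, m · m · q, t(k, k, m)), k · m · m · m · p · q · s(q, k), t(q · q, o, k · m · p · q)), m · p · p · q · s(k, p) · s(q, m) · t(k · k · k, k · m · p · q, p · q · q), p), m), p) vs s(t(t(t(m · m · q, s(q, q), s(k, p)), k · m · p · p · q · q, o), t(t(t(k · k · q, m · m · q, t(k, k, m)), k · m · m · m · p · q · s(q, k), t(q · q, o, k · m · p · q)), m · p · p · q · s(k, p) · s(q, m) · t(k · k · k, k · m · p · q, p · q · q), p), m), p)

Derivation:
Left:  s(t(t((m · p) · q · p · k · q, t(m · q · (m · o), s(q, q), s(k, p)), o), t(t(t(k · k · q, (q · m) · m, t(k, k, m)), q · m · p · k · m · m · s(q, k), t(q · q, o, (m · o) · ((p · o) · o) · q · k) · o), (s(q, m) · q) · (p · (o · t((k · k) · k, (m · (k · q)) · p, (q · q) · p))) · p · (s(k, p) · (o · m)), p), m), p)
  Focus inside:  (s(q, m) · q) · (p · (o · t((k · k) · k, (m · (k · q)) · p, (q · q) · p))) · p · (s(k, p) · (o · m))
  Merge nested applications:  s(q, m) · q · p · o · t((k · k) · k, (m · (k · q)) · p, (q · q) · p) · p · s(k, p) · o · m
  Canonicalize subterm:  t((k · k) · k, (m · (k · q)) · p, (q · q) · p)  →  t(k · k · k, k · m · p · q, p · q · q)
  Unit:  drop o (×2)
  Sort:  m · p · p · q · s(k, p) · s(q, m) · t(k · k · k, k · m · p · q, p · q · q)
  Rebuild:  s(t(t(k · m · p · p · q · q, t(m · m · q, s(q, q), s(k, p)), o), t(t(t(k · k · q, m · m · q, t(k, k, m)), k · m · m · m · p · q · s(q, k), t(q · q, o, k · m · p · q)), m · p · p · q · s(k, p) · s(q, m) · t(k · k · k, k · m · p · q, p · q · q), p), m), p)
Right:  s(t(t(t((m · q) · m, s(q, q), s(k, p)), m · p · q · k · (o · p) · q, o · o), t(t(t(o · (q · k · k), m · m · q, t(k, k, m)), m · (k · (p · m)) · q · (m · s(q, k)), t(q · q, o, o · ((k · m) · q · p))), q · p · t((o · ((k · k) · (k · o))) · o, ((p · q) · m) · k, q · q · p) · m · p · s(k, p) · s(q, m), p), m), p)
  Work inside:  q · p · t((o · ((k · k) · (k · o))) · o, ((p · q) · m) · k, q · q · p) · m · p · s(k, p) · s(q, m)
  Canonicalize subterm:  t((o · ((k · k) · (k · o))) · o, ((p · q) · m) · k, q · q · p)  →  t(k · k · k, k · m · p · q, p · q · q)
  Sort:  m · p · p · q · s(k, p) · s(q, m) · t(k · k · k, k · m · p · q, p · q · q)
  Rebuild:  s(t(t(t(m · m · q, s(q, q), s(k, p)), k · m · p · p · q · q, o), t(t(t(k · k · q, m · m · q, t(k, k, m)), k · m · m · m · p · q · s(q, k), t(q · q, o, k · m · p · q)), m · p · p · q · s(k, p) · s(q, m) · t(k · k · k, k · m · p · q, p · q · q), p), m), p)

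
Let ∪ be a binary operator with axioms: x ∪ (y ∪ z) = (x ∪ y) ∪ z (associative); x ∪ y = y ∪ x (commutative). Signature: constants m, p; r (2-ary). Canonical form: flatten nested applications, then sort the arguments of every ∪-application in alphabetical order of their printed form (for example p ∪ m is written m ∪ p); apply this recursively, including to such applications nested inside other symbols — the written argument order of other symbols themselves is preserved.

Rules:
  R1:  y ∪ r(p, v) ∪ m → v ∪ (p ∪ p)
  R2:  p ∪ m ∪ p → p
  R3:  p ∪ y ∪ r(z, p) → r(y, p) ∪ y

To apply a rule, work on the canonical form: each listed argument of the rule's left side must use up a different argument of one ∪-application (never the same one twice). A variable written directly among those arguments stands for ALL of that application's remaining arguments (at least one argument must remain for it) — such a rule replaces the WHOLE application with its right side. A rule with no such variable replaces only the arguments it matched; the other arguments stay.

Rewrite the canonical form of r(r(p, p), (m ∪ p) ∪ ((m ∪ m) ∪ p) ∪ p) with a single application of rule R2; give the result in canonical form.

Answer: r(r(p, p), m ∪ m ∪ p ∪ p)

Derivation:
Canonical form:  r(r(p, p), m ∪ m ∪ m ∪ p ∪ p ∪ p)
Apply R2:  consuming m, p, p
Result:  r(r(p, p), m ∪ m ∪ p ∪ p)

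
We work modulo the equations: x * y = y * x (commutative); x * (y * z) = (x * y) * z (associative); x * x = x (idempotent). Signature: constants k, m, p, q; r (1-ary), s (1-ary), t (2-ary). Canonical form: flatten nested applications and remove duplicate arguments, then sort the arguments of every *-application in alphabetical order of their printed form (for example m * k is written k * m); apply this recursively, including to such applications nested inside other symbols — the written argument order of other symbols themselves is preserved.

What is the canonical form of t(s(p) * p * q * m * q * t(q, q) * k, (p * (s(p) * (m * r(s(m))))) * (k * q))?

Descend into:  (p * (s(p) * (m * r(s(m))))) * (k * q)
Flatten:  p * s(p) * m * r(s(m)) * k * q
Sort:  k * m * p * q * r(s(m)) * s(p)
Put back:  t(k * m * p * q * s(p) * t(q, q), k * m * p * q * r(s(m)) * s(p))

Answer: t(k * m * p * q * s(p) * t(q, q), k * m * p * q * r(s(m)) * s(p))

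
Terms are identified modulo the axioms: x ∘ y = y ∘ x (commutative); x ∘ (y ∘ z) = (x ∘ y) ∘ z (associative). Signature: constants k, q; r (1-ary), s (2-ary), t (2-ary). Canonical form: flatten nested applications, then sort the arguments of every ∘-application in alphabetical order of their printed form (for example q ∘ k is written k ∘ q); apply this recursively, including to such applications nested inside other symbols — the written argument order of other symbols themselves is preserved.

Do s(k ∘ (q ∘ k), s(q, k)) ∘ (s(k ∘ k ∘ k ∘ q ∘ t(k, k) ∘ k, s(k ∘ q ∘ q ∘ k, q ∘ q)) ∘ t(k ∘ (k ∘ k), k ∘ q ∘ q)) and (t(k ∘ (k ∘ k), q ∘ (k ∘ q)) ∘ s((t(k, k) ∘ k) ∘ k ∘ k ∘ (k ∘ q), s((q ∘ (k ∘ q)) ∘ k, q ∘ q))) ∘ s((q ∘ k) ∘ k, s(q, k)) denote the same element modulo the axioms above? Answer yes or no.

Left:  s(k ∘ (q ∘ k), s(q, k)) ∘ (s(k ∘ k ∘ k ∘ q ∘ t(k, k) ∘ k, s(k ∘ q ∘ q ∘ k, q ∘ q)) ∘ t(k ∘ (k ∘ k), k ∘ q ∘ q))
  Merge nested applications:  s(k ∘ (q ∘ k), s(q, k)) ∘ s(k ∘ k ∘ k ∘ q ∘ t(k, k) ∘ k, s(k ∘ q ∘ q ∘ k, q ∘ q)) ∘ t(k ∘ (k ∘ k), k ∘ q ∘ q)
  Simplify inside:  s(k ∘ (q ∘ k), s(q, k))  →  s(k ∘ k ∘ q, s(q, k))
  Inside:  s(k ∘ k ∘ k ∘ q ∘ t(k, k) ∘ k, s(k ∘ q ∘ q ∘ k, q ∘ q))  →  s(k ∘ k ∘ k ∘ k ∘ q ∘ t(k, k), s(k ∘ k ∘ q ∘ q, q ∘ q))
  Canonicalize subterm:  t(k ∘ (k ∘ k), k ∘ q ∘ q)  →  t(k ∘ k ∘ k, k ∘ q ∘ q)
  Order the arguments:  s(k ∘ k ∘ k ∘ k ∘ q ∘ t(k, k), s(k ∘ k ∘ q ∘ q, q ∘ q)) ∘ s(k ∘ k ∘ q, s(q, k)) ∘ t(k ∘ k ∘ k, k ∘ q ∘ q)
Right:  (t(k ∘ (k ∘ k), q ∘ (k ∘ q)) ∘ s((t(k, k) ∘ k) ∘ k ∘ k ∘ (k ∘ q), s((q ∘ (k ∘ q)) ∘ k, q ∘ q))) ∘ s((q ∘ k) ∘ k, s(q, k))
  Merge nested applications:  t(k ∘ (k ∘ k), q ∘ (k ∘ q)) ∘ s((t(k, k) ∘ k) ∘ k ∘ k ∘ (k ∘ q), s((q ∘ (k ∘ q)) ∘ k, q ∘ q)) ∘ s((q ∘ k) ∘ k, s(q, k))
  Simplify inside:  t(k ∘ (k ∘ k), q ∘ (k ∘ q))  →  t(k ∘ k ∘ k, k ∘ q ∘ q)
  Canonicalize subterm:  s((t(k, k) ∘ k) ∘ k ∘ k ∘ (k ∘ q), s((q ∘ (k ∘ q)) ∘ k, q ∘ q))  →  s(k ∘ k ∘ k ∘ k ∘ q ∘ t(k, k), s(k ∘ k ∘ q ∘ q, q ∘ q))
  Simplify inside:  s((q ∘ k) ∘ k, s(q, k))  →  s(k ∘ k ∘ q, s(q, k))
  Sort arguments:  s(k ∘ k ∘ k ∘ k ∘ q ∘ t(k, k), s(k ∘ k ∘ q ∘ q, q ∘ q)) ∘ s(k ∘ k ∘ q, s(q, k)) ∘ t(k ∘ k ∘ k, k ∘ q ∘ q)

Answer: yes — both canonical forms are s(k ∘ k ∘ k ∘ k ∘ q ∘ t(k, k), s(k ∘ k ∘ q ∘ q, q ∘ q)) ∘ s(k ∘ k ∘ q, s(q, k)) ∘ t(k ∘ k ∘ k, k ∘ q ∘ q)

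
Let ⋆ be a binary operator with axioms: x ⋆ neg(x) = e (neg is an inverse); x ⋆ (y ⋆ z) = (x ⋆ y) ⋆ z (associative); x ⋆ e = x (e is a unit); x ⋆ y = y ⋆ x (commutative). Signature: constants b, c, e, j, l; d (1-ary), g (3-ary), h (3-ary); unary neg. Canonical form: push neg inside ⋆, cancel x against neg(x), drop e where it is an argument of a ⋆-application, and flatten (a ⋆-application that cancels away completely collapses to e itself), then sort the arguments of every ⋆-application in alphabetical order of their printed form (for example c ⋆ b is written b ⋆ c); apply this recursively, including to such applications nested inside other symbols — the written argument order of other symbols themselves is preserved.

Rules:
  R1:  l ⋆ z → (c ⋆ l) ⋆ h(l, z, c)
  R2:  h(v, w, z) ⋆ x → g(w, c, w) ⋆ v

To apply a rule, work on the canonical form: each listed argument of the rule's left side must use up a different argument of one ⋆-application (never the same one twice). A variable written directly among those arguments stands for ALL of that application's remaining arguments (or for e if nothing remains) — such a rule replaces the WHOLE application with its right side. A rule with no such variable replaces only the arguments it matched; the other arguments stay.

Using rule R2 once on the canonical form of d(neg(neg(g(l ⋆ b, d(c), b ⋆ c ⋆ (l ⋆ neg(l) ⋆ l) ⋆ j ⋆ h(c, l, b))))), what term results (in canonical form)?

Canonical form:  d(g(b ⋆ l, d(c), b ⋆ c ⋆ h(c, l, b) ⋆ j ⋆ l))
Match R2:  consume h(c, l, b);  v := c, w := l, x := b ⋆ c ⋆ j ⋆ l, z := b
Every leftover argument binds to the variable; the entire application is replaced.
Result:  d(g(b ⋆ l, d(c), c ⋆ g(l, c, l)))

Answer: d(g(b ⋆ l, d(c), c ⋆ g(l, c, l)))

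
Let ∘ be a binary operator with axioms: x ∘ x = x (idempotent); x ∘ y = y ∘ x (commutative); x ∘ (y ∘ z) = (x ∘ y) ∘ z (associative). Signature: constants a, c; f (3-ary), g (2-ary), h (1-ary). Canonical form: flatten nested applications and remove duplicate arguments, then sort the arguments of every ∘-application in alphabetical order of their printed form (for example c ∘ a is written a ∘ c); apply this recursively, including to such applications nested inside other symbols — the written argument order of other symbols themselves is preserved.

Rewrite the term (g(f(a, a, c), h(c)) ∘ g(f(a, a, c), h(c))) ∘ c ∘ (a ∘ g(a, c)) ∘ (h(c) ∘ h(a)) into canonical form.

Answer: a ∘ c ∘ g(a, c) ∘ g(f(a, a, c), h(c)) ∘ h(a) ∘ h(c)

Derivation:
Flatten:  g(f(a, a, c), h(c)) ∘ g(f(a, a, c), h(c)) ∘ c ∘ a ∘ g(a, c) ∘ h(c) ∘ h(a)
Idempotence:  drop duplicate g(f(a, a, c), h(c))
Sort arguments:  a ∘ c ∘ g(a, c) ∘ g(f(a, a, c), h(c)) ∘ h(a) ∘ h(c)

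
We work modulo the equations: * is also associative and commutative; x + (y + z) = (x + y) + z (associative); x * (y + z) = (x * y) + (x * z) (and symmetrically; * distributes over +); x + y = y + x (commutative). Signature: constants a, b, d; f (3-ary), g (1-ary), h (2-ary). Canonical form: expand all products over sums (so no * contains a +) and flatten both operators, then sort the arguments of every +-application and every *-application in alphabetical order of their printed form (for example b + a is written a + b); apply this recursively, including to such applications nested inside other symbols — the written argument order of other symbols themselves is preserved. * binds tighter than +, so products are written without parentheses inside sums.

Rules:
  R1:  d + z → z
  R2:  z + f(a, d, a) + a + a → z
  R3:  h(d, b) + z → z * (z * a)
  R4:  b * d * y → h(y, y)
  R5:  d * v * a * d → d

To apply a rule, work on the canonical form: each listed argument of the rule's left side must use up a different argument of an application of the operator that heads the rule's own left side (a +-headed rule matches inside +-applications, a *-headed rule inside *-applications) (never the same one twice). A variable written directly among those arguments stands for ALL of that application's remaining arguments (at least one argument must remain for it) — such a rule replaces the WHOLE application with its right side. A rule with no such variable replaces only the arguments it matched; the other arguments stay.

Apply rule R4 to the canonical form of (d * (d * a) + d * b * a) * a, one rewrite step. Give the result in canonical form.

Canonical form:  a * a * b * d + a * a * d * d
Apply R4:  consuming b, d;  y := a * a
The variable takes the whole remainder — replace the entire application.
Result:  a * a * d * d + h(a * a, a * a)

Answer: a * a * d * d + h(a * a, a * a)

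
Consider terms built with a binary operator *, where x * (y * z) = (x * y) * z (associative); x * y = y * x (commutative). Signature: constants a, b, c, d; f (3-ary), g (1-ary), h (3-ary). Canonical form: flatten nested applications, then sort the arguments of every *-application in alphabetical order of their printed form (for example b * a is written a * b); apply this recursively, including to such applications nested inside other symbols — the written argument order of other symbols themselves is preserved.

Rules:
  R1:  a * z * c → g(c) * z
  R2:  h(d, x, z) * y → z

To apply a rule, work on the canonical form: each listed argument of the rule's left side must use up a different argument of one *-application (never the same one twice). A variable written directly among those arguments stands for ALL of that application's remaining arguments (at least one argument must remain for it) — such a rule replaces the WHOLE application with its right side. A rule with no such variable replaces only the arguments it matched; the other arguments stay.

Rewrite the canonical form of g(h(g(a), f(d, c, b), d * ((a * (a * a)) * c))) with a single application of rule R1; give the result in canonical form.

Canonical form:  g(h(g(a), f(d, c, b), a * a * a * c * d))
R1 matches:  uses a, c;  z := a * a * d
The extension variable absorbs all remaining arguments, so the whole application is rewritten.
Giving:  g(h(g(a), f(d, c, b), a * a * d * g(c)))

Answer: g(h(g(a), f(d, c, b), a * a * d * g(c)))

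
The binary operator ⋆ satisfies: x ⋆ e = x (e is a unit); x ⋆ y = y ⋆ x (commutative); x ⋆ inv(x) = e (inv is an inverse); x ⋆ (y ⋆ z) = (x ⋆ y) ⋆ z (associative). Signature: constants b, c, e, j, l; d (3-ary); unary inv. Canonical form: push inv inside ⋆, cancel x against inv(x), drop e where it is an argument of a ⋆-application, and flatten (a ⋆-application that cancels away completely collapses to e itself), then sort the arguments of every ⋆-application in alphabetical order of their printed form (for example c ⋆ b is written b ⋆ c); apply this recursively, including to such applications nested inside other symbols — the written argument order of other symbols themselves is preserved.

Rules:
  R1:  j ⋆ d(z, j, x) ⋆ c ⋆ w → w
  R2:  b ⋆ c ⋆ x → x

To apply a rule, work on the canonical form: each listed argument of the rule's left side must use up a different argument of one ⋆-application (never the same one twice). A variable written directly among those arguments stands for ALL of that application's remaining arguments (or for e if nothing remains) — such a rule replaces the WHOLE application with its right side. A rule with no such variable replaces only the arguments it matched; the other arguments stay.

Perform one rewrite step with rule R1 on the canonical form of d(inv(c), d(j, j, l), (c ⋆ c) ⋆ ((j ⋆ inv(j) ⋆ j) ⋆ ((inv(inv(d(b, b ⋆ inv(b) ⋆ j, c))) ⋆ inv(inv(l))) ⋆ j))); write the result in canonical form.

Answer: d(inv(c), d(j, j, l), c ⋆ j ⋆ l)

Derivation:
Canonical form:  d(inv(c), d(j, j, l), c ⋆ c ⋆ d(b, j, c) ⋆ j ⋆ j ⋆ l)
R1 matches:  uses c, d(b, j, c), j;  w := c ⋆ j ⋆ l, x := c, z := b
Every leftover argument binds to the variable; the entire application is replaced.
Giving:  d(inv(c), d(j, j, l), c ⋆ j ⋆ l)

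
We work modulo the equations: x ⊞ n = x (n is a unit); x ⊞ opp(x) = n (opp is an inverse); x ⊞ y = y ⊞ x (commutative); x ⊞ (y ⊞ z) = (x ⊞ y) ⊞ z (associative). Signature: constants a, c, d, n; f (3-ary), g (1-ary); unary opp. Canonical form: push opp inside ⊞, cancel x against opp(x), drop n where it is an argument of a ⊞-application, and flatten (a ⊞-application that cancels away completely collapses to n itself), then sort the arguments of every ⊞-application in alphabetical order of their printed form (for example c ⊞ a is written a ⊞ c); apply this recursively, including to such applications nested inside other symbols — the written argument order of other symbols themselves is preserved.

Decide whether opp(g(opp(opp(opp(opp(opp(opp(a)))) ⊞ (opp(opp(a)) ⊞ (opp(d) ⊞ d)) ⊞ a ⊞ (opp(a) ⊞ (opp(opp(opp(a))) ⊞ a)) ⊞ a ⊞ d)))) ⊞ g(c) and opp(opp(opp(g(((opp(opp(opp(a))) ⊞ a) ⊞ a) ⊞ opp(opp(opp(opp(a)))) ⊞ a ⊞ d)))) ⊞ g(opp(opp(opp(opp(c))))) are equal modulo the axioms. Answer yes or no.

Left:  opp(g(opp(opp(opp(opp(opp(opp(a)))) ⊞ (opp(opp(a)) ⊞ (opp(d) ⊞ d)) ⊞ a ⊞ (opp(a) ⊞ (opp(opp(opp(a))) ⊞ a)) ⊞ a ⊞ d)))) ⊞ g(c)
  Push opp inside:  distribute opp over ⊞ and collapse double opp
  Collect:  opp(g(a ⊞ a ⊞ a ⊞ d)) ⊞ g(c)
  Sort arguments:  g(c) ⊞ opp(g(a ⊞ a ⊞ a ⊞ d))
Right:  opp(opp(opp(g(((opp(opp(opp(a))) ⊞ a) ⊞ a) ⊞ opp(opp(opp(opp(a)))) ⊞ a ⊞ d)))) ⊞ g(opp(opp(opp(opp(c)))))
  Push opp inside:  distribute opp over ⊞ and collapse double opp
  Collect terms:  opp(g(a ⊞ a ⊞ a ⊞ d)) ⊞ g(c)
  Order the arguments:  g(c) ⊞ opp(g(a ⊞ a ⊞ a ⊞ d))

Answer: yes — both canonical forms are g(c) ⊞ opp(g(a ⊞ a ⊞ a ⊞ d))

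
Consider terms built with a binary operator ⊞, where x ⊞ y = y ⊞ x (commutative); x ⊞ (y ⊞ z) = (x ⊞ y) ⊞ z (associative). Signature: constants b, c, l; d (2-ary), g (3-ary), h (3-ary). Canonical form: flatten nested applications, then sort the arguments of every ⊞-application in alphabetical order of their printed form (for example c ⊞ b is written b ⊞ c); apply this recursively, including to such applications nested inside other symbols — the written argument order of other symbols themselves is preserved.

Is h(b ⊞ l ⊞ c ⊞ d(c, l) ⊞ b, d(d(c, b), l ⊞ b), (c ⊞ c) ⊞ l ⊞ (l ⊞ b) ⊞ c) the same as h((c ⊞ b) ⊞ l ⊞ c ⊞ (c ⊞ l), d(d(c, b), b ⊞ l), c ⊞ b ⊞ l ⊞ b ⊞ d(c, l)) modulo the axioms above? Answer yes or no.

Left:  h(b ⊞ l ⊞ c ⊞ d(c, l) ⊞ b, d(d(c, b), l ⊞ b), (c ⊞ c) ⊞ l ⊞ (l ⊞ b) ⊞ c)
  Descend into:  (c ⊞ c) ⊞ l ⊞ (l ⊞ b) ⊞ c
  Un-nest:  c ⊞ c ⊞ l ⊞ l ⊞ b ⊞ c
  Order the arguments:  b ⊞ c ⊞ c ⊞ c ⊞ l ⊞ l
  Put back:  h(b ⊞ b ⊞ c ⊞ d(c, l) ⊞ l, d(d(c, b), b ⊞ l), b ⊞ c ⊞ c ⊞ c ⊞ l ⊞ l)
Right:  h((c ⊞ b) ⊞ l ⊞ c ⊞ (c ⊞ l), d(d(c, b), b ⊞ l), c ⊞ b ⊞ l ⊞ b ⊞ d(c, l))
  Descend into:  (c ⊞ b) ⊞ l ⊞ c ⊞ (c ⊞ l)
  Flatten:  c ⊞ b ⊞ l ⊞ c ⊞ c ⊞ l
  Order the arguments:  b ⊞ c ⊞ c ⊞ c ⊞ l ⊞ l
  Reassemble:  h(b ⊞ c ⊞ c ⊞ c ⊞ l ⊞ l, d(d(c, b), b ⊞ l), b ⊞ b ⊞ c ⊞ d(c, l) ⊞ l)

Answer: no — h(b ⊞ b ⊞ c ⊞ d(c, l) ⊞ l, d(d(c, b), b ⊞ l), b ⊞ c ⊞ c ⊞ c ⊞ l ⊞ l) vs h(b ⊞ c ⊞ c ⊞ c ⊞ l ⊞ l, d(d(c, b), b ⊞ l), b ⊞ b ⊞ c ⊞ d(c, l) ⊞ l)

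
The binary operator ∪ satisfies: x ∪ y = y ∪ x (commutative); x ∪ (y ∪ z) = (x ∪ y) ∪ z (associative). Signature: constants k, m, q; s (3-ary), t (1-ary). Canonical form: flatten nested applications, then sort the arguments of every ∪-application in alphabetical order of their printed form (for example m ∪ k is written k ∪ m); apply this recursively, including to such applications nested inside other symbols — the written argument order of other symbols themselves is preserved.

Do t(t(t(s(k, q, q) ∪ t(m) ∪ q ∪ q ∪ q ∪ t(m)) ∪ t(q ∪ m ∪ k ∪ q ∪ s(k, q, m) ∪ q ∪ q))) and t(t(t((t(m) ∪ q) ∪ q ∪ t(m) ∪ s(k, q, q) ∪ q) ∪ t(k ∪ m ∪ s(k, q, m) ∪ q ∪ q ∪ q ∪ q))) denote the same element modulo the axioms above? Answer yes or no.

Left:  t(t(t(s(k, q, q) ∪ t(m) ∪ q ∪ q ∪ q ∪ t(m)) ∪ t(q ∪ m ∪ k ∪ q ∪ s(k, q, m) ∪ q ∪ q)))
  Work inside:  t(s(k, q, q) ∪ t(m) ∪ q ∪ q ∪ q ∪ t(m)) ∪ t(q ∪ m ∪ k ∪ q ∪ s(k, q, m) ∪ q ∪ q)
  Simplify inside:  t(s(k, q, q) ∪ t(m) ∪ q ∪ q ∪ q ∪ t(m))  →  t(q ∪ q ∪ q ∪ s(k, q, q) ∪ t(m) ∪ t(m))
  Canonicalize subterm:  t(q ∪ m ∪ k ∪ q ∪ s(k, q, m) ∪ q ∪ q)  →  t(k ∪ m ∪ q ∪ q ∪ q ∪ q ∪ s(k, q, m))
  Sort arguments:  t(k ∪ m ∪ q ∪ q ∪ q ∪ q ∪ s(k, q, m)) ∪ t(q ∪ q ∪ q ∪ s(k, q, q) ∪ t(m) ∪ t(m))
  Rebuild:  t(t(t(k ∪ m ∪ q ∪ q ∪ q ∪ q ∪ s(k, q, m)) ∪ t(q ∪ q ∪ q ∪ s(k, q, q) ∪ t(m) ∪ t(m))))
Right:  t(t(t((t(m) ∪ q) ∪ q ∪ t(m) ∪ s(k, q, q) ∪ q) ∪ t(k ∪ m ∪ s(k, q, m) ∪ q ∪ q ∪ q ∪ q)))
  Descend into:  t((t(m) ∪ q) ∪ q ∪ t(m) ∪ s(k, q, q) ∪ q) ∪ t(k ∪ m ∪ s(k, q, m) ∪ q ∪ q ∪ q ∪ q)
  Simplify inside:  t((t(m) ∪ q) ∪ q ∪ t(m) ∪ s(k, q, q) ∪ q)  →  t(q ∪ q ∪ q ∪ s(k, q, q) ∪ t(m) ∪ t(m))
  Simplify inside:  t(k ∪ m ∪ s(k, q, m) ∪ q ∪ q ∪ q ∪ q)  →  t(k ∪ m ∪ q ∪ q ∪ q ∪ q ∪ s(k, q, m))
  Order the arguments:  t(k ∪ m ∪ q ∪ q ∪ q ∪ q ∪ s(k, q, m)) ∪ t(q ∪ q ∪ q ∪ s(k, q, q) ∪ t(m) ∪ t(m))
  Reassemble:  t(t(t(k ∪ m ∪ q ∪ q ∪ q ∪ q ∪ s(k, q, m)) ∪ t(q ∪ q ∪ q ∪ s(k, q, q) ∪ t(m) ∪ t(m))))

Answer: yes — both canonical forms are t(t(t(k ∪ m ∪ q ∪ q ∪ q ∪ q ∪ s(k, q, m)) ∪ t(q ∪ q ∪ q ∪ s(k, q, q) ∪ t(m) ∪ t(m))))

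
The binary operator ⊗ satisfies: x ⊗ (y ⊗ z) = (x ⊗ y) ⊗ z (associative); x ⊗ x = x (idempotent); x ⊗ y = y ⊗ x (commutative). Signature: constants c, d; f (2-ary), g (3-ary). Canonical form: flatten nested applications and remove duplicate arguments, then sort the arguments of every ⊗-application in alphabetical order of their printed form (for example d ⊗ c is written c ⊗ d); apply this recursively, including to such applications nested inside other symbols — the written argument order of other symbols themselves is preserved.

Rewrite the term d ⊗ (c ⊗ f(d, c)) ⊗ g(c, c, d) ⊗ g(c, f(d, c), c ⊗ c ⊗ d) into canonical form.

Answer: c ⊗ d ⊗ f(d, c) ⊗ g(c, c, d) ⊗ g(c, f(d, c), c ⊗ d)

Derivation:
Un-nest:  d ⊗ c ⊗ f(d, c) ⊗ g(c, c, d) ⊗ g(c, f(d, c), c ⊗ c ⊗ d)
Simplify inside:  g(c, f(d, c), c ⊗ c ⊗ d)  →  g(c, f(d, c), c ⊗ d)
Order the arguments:  c ⊗ d ⊗ f(d, c) ⊗ g(c, c, d) ⊗ g(c, f(d, c), c ⊗ d)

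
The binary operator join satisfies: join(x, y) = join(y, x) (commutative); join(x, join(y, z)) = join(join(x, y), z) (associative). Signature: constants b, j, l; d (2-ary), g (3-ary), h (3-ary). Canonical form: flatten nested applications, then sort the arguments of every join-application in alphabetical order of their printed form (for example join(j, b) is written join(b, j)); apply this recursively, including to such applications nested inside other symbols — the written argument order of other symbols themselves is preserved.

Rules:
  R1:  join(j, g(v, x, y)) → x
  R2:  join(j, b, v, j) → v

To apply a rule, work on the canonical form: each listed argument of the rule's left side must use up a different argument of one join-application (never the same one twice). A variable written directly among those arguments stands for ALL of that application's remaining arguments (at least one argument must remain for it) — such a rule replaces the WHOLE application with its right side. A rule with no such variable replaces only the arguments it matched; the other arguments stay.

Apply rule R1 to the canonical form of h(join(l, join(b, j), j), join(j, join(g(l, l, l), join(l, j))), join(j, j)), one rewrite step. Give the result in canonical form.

Canonical form:  h(join(b, j, j, l), join(g(l, l, l), j, j, l), join(j, j))
Apply R1:  consuming g(l, l, l), j;  v := l, x := l, y := l
New term:  h(join(b, j, j, l), join(j, l, l), join(j, j))

Answer: h(join(b, j, j, l), join(j, l, l), join(j, j))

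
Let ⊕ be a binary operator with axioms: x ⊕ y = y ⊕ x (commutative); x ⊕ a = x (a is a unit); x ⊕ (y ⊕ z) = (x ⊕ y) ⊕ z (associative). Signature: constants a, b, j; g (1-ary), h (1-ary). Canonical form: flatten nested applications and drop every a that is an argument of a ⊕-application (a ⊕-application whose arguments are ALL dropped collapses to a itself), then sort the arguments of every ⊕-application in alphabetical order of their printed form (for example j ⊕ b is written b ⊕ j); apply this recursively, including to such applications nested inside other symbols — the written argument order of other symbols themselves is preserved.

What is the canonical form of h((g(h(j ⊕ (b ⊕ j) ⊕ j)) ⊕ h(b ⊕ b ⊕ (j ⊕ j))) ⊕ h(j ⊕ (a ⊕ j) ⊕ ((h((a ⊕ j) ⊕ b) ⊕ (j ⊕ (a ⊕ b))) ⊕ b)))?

Answer: h(g(h(b ⊕ j ⊕ j ⊕ j)) ⊕ h(b ⊕ b ⊕ h(b ⊕ j) ⊕ j ⊕ j ⊕ j) ⊕ h(b ⊕ b ⊕ j ⊕ j))

Derivation:
Descend into:  (g(h(j ⊕ (b ⊕ j) ⊕ j)) ⊕ h(b ⊕ b ⊕ (j ⊕ j))) ⊕ h(j ⊕ (a ⊕ j) ⊕ ((h((a ⊕ j) ⊕ b) ⊕ (j ⊕ (a ⊕ b))) ⊕ b))
Flatten:  g(h(j ⊕ (b ⊕ j) ⊕ j)) ⊕ h(b ⊕ b ⊕ (j ⊕ j)) ⊕ h(j ⊕ (a ⊕ j) ⊕ ((h((a ⊕ j) ⊕ b) ⊕ (j ⊕ (a ⊕ b))) ⊕ b))
Inside:  g(h(j ⊕ (b ⊕ j) ⊕ j))  →  g(h(b ⊕ j ⊕ j ⊕ j))
Canonicalize subterm:  h(b ⊕ b ⊕ (j ⊕ j))  →  h(b ⊕ b ⊕ j ⊕ j)
Inside:  h(j ⊕ (a ⊕ j) ⊕ ((h((a ⊕ j) ⊕ b) ⊕ (j ⊕ (a ⊕ b))) ⊕ b))  →  h(b ⊕ b ⊕ h(b ⊕ j) ⊕ j ⊕ j ⊕ j)
Sort arguments:  g(h(b ⊕ j ⊕ j ⊕ j)) ⊕ h(b ⊕ b ⊕ h(b ⊕ j) ⊕ j ⊕ j ⊕ j) ⊕ h(b ⊕ b ⊕ j ⊕ j)
Reassemble:  h(g(h(b ⊕ j ⊕ j ⊕ j)) ⊕ h(b ⊕ b ⊕ h(b ⊕ j) ⊕ j ⊕ j ⊕ j) ⊕ h(b ⊕ b ⊕ j ⊕ j))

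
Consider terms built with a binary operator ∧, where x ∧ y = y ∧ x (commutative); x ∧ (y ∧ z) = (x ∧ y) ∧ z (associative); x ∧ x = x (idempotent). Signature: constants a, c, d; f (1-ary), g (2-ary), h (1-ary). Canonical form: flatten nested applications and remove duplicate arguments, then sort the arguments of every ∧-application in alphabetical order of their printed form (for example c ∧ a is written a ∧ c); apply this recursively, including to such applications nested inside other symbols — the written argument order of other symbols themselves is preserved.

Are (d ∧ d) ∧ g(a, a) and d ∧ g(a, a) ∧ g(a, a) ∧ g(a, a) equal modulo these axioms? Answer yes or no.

Left:  (d ∧ d) ∧ g(a, a)
  Un-nest:  d ∧ d ∧ g(a, a)
  Deduplicate:  drop duplicate d
  Sort:  d ∧ g(a, a)
Right:  d ∧ g(a, a) ∧ g(a, a) ∧ g(a, a)
  Deduplicate:  drop duplicate g(a, a), g(a, a)
  Sort:  d ∧ g(a, a)

Answer: yes — both canonical forms are d ∧ g(a, a)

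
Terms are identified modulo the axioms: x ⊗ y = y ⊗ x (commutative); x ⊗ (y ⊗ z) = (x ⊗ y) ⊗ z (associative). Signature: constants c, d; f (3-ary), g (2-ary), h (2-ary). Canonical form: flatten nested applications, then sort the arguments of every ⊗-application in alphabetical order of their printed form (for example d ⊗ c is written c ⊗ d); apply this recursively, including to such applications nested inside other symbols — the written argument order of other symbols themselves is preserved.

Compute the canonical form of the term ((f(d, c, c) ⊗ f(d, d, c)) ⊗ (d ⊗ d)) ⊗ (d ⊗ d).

Answer: d ⊗ d ⊗ d ⊗ d ⊗ f(d, c, c) ⊗ f(d, d, c)

Derivation:
Flatten:  f(d, c, c) ⊗ f(d, d, c) ⊗ d ⊗ d ⊗ d ⊗ d
Sort:  d ⊗ d ⊗ d ⊗ d ⊗ f(d, c, c) ⊗ f(d, d, c)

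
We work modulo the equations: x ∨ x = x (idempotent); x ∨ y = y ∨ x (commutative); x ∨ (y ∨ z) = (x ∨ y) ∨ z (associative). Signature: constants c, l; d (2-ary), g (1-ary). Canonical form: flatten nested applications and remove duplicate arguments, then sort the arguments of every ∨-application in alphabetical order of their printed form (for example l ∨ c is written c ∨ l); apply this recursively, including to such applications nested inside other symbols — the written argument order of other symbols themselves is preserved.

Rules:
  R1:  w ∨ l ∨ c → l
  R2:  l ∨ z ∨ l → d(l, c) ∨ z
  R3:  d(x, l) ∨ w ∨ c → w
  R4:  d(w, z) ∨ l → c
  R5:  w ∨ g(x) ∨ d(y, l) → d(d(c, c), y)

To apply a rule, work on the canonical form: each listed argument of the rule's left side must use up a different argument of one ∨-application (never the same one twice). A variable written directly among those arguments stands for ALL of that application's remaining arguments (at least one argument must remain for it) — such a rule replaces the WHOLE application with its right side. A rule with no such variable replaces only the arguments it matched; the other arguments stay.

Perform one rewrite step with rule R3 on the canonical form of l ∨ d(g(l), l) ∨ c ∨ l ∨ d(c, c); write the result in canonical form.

Answer: d(c, c) ∨ l

Derivation:
Canonical form:  c ∨ d(c, c) ∨ d(g(l), l) ∨ l
R3 matches:  uses c, d(g(l), l);  w := d(c, c) ∨ l, x := g(l)
The variable takes the whole remainder — replace the entire application.
New term:  d(c, c) ∨ l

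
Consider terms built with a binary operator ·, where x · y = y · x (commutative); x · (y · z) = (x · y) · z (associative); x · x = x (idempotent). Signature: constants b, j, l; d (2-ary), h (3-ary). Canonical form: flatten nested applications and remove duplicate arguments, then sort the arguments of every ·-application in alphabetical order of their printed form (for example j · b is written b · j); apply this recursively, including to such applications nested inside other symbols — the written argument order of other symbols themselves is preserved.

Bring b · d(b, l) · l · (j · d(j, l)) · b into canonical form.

Answer: b · d(b, l) · d(j, l) · j · l

Derivation:
Merge nested applications:  b · d(b, l) · l · j · d(j, l) · b
Idempotence:  drop duplicate b
Sort arguments:  b · d(b, l) · d(j, l) · j · l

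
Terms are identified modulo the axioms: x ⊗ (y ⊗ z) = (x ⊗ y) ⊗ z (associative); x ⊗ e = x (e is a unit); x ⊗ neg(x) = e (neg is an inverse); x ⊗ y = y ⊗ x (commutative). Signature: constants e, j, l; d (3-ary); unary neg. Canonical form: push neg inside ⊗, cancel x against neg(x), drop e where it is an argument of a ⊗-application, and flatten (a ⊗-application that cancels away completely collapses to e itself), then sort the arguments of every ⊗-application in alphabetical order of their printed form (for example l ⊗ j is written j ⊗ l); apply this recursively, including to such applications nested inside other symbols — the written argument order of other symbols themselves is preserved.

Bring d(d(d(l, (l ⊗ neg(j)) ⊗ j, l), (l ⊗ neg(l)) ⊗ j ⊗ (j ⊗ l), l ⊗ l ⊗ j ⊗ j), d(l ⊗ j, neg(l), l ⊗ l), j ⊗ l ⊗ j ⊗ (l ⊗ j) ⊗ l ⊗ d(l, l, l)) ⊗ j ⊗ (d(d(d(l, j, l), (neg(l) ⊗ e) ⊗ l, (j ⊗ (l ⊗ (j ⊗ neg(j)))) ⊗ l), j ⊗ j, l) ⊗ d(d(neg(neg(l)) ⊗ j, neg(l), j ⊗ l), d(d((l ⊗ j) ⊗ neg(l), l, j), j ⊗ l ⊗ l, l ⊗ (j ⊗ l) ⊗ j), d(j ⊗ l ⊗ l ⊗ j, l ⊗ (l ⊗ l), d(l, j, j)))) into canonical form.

Answer: d(d(d(l, j, l), e, j ⊗ l ⊗ l), j ⊗ j, l) ⊗ d(d(d(l, l, l), j ⊗ j ⊗ l, j ⊗ j ⊗ l ⊗ l), d(j ⊗ l, neg(l), l ⊗ l), d(l, l, l) ⊗ j ⊗ j ⊗ j ⊗ l ⊗ l ⊗ l) ⊗ d(d(j ⊗ l, neg(l), j ⊗ l), d(d(j, l, j), j ⊗ l ⊗ l, j ⊗ j ⊗ l ⊗ l), d(j ⊗ j ⊗ l ⊗ l, l ⊗ l ⊗ l, d(l, j, j))) ⊗ j

Derivation:
Push neg inside:  distribute neg over ⊗ and collapse double neg
Collect terms:  d(d(d(l, l, l), j ⊗ j ⊗ l, j ⊗ j ⊗ l ⊗ l), d(j ⊗ l, neg(l), l ⊗ l), d(l, l, l) ⊗ j ⊗ j ⊗ j ⊗ l ⊗ l ⊗ l) ⊗ j ⊗ d(d(d(l, j, l), e, j ⊗ l ⊗ l), j ⊗ j, l) ⊗ d(d(j ⊗ l, neg(l), j ⊗ l), d(d(j, l, j), j ⊗ l ⊗ l, j ⊗ j ⊗ l ⊗ l), d(j ⊗ j ⊗ l ⊗ l, l ⊗ l ⊗ l, d(l, j, j)))
Order the arguments:  d(d(d(l, j, l), e, j ⊗ l ⊗ l), j ⊗ j, l) ⊗ d(d(d(l, l, l), j ⊗ j ⊗ l, j ⊗ j ⊗ l ⊗ l), d(j ⊗ l, neg(l), l ⊗ l), d(l, l, l) ⊗ j ⊗ j ⊗ j ⊗ l ⊗ l ⊗ l) ⊗ d(d(j ⊗ l, neg(l), j ⊗ l), d(d(j, l, j), j ⊗ l ⊗ l, j ⊗ j ⊗ l ⊗ l), d(j ⊗ j ⊗ l ⊗ l, l ⊗ l ⊗ l, d(l, j, j))) ⊗ j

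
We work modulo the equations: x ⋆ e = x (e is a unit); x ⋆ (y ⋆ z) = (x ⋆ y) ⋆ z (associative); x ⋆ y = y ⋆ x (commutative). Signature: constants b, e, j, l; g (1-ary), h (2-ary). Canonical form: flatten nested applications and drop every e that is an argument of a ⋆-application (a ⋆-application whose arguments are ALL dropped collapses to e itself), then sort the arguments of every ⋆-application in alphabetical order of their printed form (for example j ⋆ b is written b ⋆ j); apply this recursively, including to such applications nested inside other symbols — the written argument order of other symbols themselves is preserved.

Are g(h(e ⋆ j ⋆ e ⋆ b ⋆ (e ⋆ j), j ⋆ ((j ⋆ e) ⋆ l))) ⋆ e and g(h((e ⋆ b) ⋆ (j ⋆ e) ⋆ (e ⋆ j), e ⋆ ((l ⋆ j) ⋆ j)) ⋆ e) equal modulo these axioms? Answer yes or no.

Answer: yes — both canonical forms are g(h(b ⋆ j ⋆ j, j ⋆ j ⋆ l))

Derivation:
Left:  g(h(e ⋆ j ⋆ e ⋆ b ⋆ (e ⋆ j), j ⋆ ((j ⋆ e) ⋆ l))) ⋆ e
  Inside:  g(h(e ⋆ j ⋆ e ⋆ b ⋆ (e ⋆ j), j ⋆ ((j ⋆ e) ⋆ l)))  →  g(h(b ⋆ j ⋆ j, j ⋆ j ⋆ l))
  Units out:  drop e
  Sort arguments:  g(h(b ⋆ j ⋆ j, j ⋆ j ⋆ l))
Right:  g(h((e ⋆ b) ⋆ (j ⋆ e) ⋆ (e ⋆ j), e ⋆ ((l ⋆ j) ⋆ j)) ⋆ e)
  Work inside:  h((e ⋆ b) ⋆ (j ⋆ e) ⋆ (e ⋆ j), e ⋆ ((l ⋆ j) ⋆ j)) ⋆ e
  Inside:  h((e ⋆ b) ⋆ (j ⋆ e) ⋆ (e ⋆ j), e ⋆ ((l ⋆ j) ⋆ j))  →  h(b ⋆ j ⋆ j, j ⋆ j ⋆ l)
  Unit:  drop e
  Sort arguments:  h(b ⋆ j ⋆ j, j ⋆ j ⋆ l)
  Rebuild:  g(h(b ⋆ j ⋆ j, j ⋆ j ⋆ l))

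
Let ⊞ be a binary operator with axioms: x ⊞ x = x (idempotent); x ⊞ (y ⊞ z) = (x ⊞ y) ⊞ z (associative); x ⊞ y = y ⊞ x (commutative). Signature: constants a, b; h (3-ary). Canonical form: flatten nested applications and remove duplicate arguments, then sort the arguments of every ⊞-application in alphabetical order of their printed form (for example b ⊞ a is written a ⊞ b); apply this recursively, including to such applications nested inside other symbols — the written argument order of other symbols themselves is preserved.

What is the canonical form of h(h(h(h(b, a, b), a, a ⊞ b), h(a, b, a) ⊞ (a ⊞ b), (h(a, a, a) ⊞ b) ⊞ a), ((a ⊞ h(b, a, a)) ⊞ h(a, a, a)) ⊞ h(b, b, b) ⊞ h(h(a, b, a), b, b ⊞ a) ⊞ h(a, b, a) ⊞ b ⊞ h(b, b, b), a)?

Work inside:  ((a ⊞ h(b, a, a)) ⊞ h(a, a, a)) ⊞ h(b, b, b) ⊞ h(h(a, b, a), b, b ⊞ a) ⊞ h(a, b, a) ⊞ b ⊞ h(b, b, b)
Un-nest:  a ⊞ h(b, a, a) ⊞ h(a, a, a) ⊞ h(b, b, b) ⊞ h(h(a, b, a), b, b ⊞ a) ⊞ h(a, b, a) ⊞ b ⊞ h(b, b, b)
Canonicalize subterm:  h(h(a, b, a), b, b ⊞ a)  →  h(h(a, b, a), b, a ⊞ b)
Idempotence:  drop duplicate h(b, b, b)
Sort arguments:  a ⊞ b ⊞ h(a, a, a) ⊞ h(a, b, a) ⊞ h(b, a, a) ⊞ h(b, b, b) ⊞ h(h(a, b, a), b, a ⊞ b)
Put back:  h(h(h(h(b, a, b), a, a ⊞ b), a ⊞ b ⊞ h(a, b, a), a ⊞ b ⊞ h(a, a, a)), a ⊞ b ⊞ h(a, a, a) ⊞ h(a, b, a) ⊞ h(b, a, a) ⊞ h(b, b, b) ⊞ h(h(a, b, a), b, a ⊞ b), a)

Answer: h(h(h(h(b, a, b), a, a ⊞ b), a ⊞ b ⊞ h(a, b, a), a ⊞ b ⊞ h(a, a, a)), a ⊞ b ⊞ h(a, a, a) ⊞ h(a, b, a) ⊞ h(b, a, a) ⊞ h(b, b, b) ⊞ h(h(a, b, a), b, a ⊞ b), a)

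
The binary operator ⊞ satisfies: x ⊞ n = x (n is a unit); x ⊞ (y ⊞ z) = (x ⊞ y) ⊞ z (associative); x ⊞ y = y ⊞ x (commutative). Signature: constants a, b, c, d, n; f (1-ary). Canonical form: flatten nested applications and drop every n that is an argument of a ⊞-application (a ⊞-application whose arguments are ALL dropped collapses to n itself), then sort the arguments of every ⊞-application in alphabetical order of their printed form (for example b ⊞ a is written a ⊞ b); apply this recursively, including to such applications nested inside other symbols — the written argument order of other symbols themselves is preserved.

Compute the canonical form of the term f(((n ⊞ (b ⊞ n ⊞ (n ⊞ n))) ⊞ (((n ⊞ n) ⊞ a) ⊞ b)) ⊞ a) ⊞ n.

Inside:  f(((n ⊞ (b ⊞ n ⊞ (n ⊞ n))) ⊞ (((n ⊞ n) ⊞ a) ⊞ b)) ⊞ a)  →  f(a ⊞ a ⊞ b ⊞ b)
Drop the unit:  drop n
Order the arguments:  f(a ⊞ a ⊞ b ⊞ b)

Answer: f(a ⊞ a ⊞ b ⊞ b)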